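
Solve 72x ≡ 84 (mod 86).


GCD(72, 86) = 2 divides 84
Divide: 36x ≡ 42 (mod 43)
x ≡ 37 (mod 43)


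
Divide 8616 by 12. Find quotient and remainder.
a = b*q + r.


8616 = 12 * 718 + 0
Check: 8616 + 0 = 8616

q = 718, r = 0


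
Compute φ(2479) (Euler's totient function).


2479 = 37 × 67
Prime factors: 37, 67
φ(2479) = 2479 × (1-1/37) × (1-1/67)
= 2479 × 36/37 × 66/67 = 2376

φ(2479) = 2376


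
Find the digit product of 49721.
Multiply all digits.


4 × 9 × 7 × 2 × 1 = 504


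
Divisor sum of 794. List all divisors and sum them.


Divisors of 794: 1, 2, 397, 794
Sum = 1 + 2 + 397 + 794 = 1194

σ(794) = 1194


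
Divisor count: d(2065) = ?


2065 = 5^1 × 7^1 × 59^1
d(2065) = (1+1) × (1+1) × (1+1) = 8

8 divisors


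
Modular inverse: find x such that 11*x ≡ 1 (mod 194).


Use the extended Euclidean algorithm on (194, 11); each row r = 194*s + 11*t:
r=194, s=1, t=0
r=11, s=0, t=1
q=17: r=7, s=1, t=-17   [194*(1) + 11*(-17) = 7]
q=1: r=4, s=-1, t=18   [194*(-1) + 11*(18) = 4]
q=1: r=3, s=2, t=-35   [194*(2) + 11*(-35) = 3]
q=1: r=1, s=-3, t=53   [194*(-3) + 11*(53) = 1]
q=3: r=0, s=11, t=-194   [194*(11) + 11*(-194) = 0]
GCD = 1 with t = 53, so 11*(53) ≡ 1 (mod 194)
Inverse = 53 mod 194 = 53
Check: 11 * 53 = 583 ≡ 1 (mod 194)

11^(-1) ≡ 53 (mod 194)


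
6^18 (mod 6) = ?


6^1 mod 6 = 0
6^2 mod 6 = 0
6^3 mod 6 = 0
6^4 mod 6 = 0
6^5 mod 6 = 0
6^6 mod 6 = 0
6^7 mod 6 = 0
6^8 mod 6 = 0
6^9 mod 6 = 0
6^10 mod 6 = 0
6^11 mod 6 = 0
6^12 mod 6 = 0
6^13 mod 6 = 0
6^14 mod 6 = 0
6^15 mod 6 = 0
6^16 mod 6 = 0
6^17 mod 6 = 0
6^18 mod 6 = 0


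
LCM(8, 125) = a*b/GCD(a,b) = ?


GCD(8, 125) = 1
LCM = 8*125/1 = 1000/1 = 1000

LCM = 1000


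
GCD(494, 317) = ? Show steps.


494 = 1 * 317 + 177
317 = 1 * 177 + 140
177 = 1 * 140 + 37
140 = 3 * 37 + 29
37 = 1 * 29 + 8
29 = 3 * 8 + 5
8 = 1 * 5 + 3
5 = 1 * 3 + 2
3 = 1 * 2 + 1
2 = 2 * 1 + 0
GCD = 1


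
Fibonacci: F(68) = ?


Sequence: 1, 1, 2, 3, 5, 8, 13, 21, 34, 55, 89, 144, 233, 377, 610, 987, 1597, 2584, 4181, 6765, 10946, 17711, 28657, 46368, 75025, 121393, 196418, 317811, 514229, 832040, 1346269, 2178309, 3524578, 5702887, 9227465, 14930352, 24157817, 39088169, 63245986, 102334155, 165580141, 267914296, 433494437, 701408733, 1134903170, 1836311903, 2971215073, 4807526976, 7778742049, 12586269025, 20365011074, 32951280099, 53316291173, 86267571272, 139583862445, 225851433717, 365435296162, 591286729879, 956722026041, 1548008755920, 2504730781961, 4052739537881, 6557470319842, 10610209857723, 17167680177565, 27777890035288, 44945570212853, 72723460248141
F(68) = 72723460248141


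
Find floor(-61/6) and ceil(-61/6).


-61/6 = -10.1667
floor = -11
ceil = -10

floor = -11, ceil = -10


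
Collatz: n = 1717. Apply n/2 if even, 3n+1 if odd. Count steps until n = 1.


1717 → 5152 → 2576 → 1288 → 644 → 322 → 161 → 484 → 242 → 121 → 364 → 182 → 91 → 274 → 137 → 412 → 206 → 103 → 310 → 155 → 466 → 233 → 700 → 350 → 175 → 526 → 263 → 790 → 395 → 1186 → 593 → 1780 → 890 → 445 → 1336 → 668 → 334 → 167 → 502 → 251 → 754 → 377 → 1132 → 566 → 283 → 850 → 425 → 1276 → 638 → 319 → 958 → 479 → 1438 → 719 → 2158 → 1079 → 3238 → 1619 → 4858 → 2429 → 7288 → 3644 → 1822 → 911 → 2734 → 1367 → 4102 → 2051 → 6154 → 3077 → 9232 → 4616 → 2308 → 1154 → 577 → 1732 → 866 → 433 → 1300 → 650 → 325 → 976 → 488 → 244 → 122 → 61 → 184 → 92 → 46 → 23 → 70 → 35 → 106 → 53 → 160 → 80 → 40 → 20 → 10 → 5 → 16 → 8 → 4 → 2 → 1
Total steps = 104

104 steps


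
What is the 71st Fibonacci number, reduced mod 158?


F(k) mod 158 for k=1..71:
1, 1, 2, 3, 5, 8, 13, 21, 34, 55, 89, 144, 75, 61, 136, 39, 17, 56, 73, 129, 44, 15, 59, 74, 133, 49, 24, 73, 97, 12, 109, 121, 72, 35, 107, 142, 91, 75, 8, 83, 91, 16, 107, 123, 72, 37, 109, 146, 97, 85, 24, 109, 133, 84, 59, 143, 44, 29, 73, 102, 17, 119, 136, 97, 75, 14, 89, 103, 34, 137, 13
F(71) mod 158 = 13


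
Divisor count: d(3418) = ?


3418 = 2^1 × 1709^1
d(3418) = (1+1) × (1+1) = 4

4 divisors


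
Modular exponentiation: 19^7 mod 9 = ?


19^1 mod 9 = 1
19^2 mod 9 = 1
19^3 mod 9 = 1
19^4 mod 9 = 1
19^5 mod 9 = 1
19^6 mod 9 = 1
19^7 mod 9 = 1


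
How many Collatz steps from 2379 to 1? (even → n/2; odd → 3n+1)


2379 → 7138 → 3569 → 10708 → 5354 → 2677 → 8032 → 4016 → 2008 → 1004 → 502 → 251 → 754 → 377 → 1132 → 566 → 283 → 850 → 425 → 1276 → 638 → 319 → 958 → 479 → 1438 → 719 → 2158 → 1079 → 3238 → 1619 → 4858 → 2429 → 7288 → 3644 → 1822 → 911 → 2734 → 1367 → 4102 → 2051 → 6154 → 3077 → 9232 → 4616 → 2308 → 1154 → 577 → 1732 → 866 → 433 → 1300 → 650 → 325 → 976 → 488 → 244 → 122 → 61 → 184 → 92 → 46 → 23 → 70 → 35 → 106 → 53 → 160 → 80 → 40 → 20 → 10 → 5 → 16 → 8 → 4 → 2 → 1
Total steps = 76

76 steps


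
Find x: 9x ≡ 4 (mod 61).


GCD(9, 61) = 1, unique solution
a^(-1) mod 61 = 34
x = 34 * 4 mod 61 = 14

x ≡ 14 (mod 61)


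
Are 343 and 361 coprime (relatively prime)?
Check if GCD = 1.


Euclidean algorithm:
361 = 1 * 343 + 18
343 = 19 * 18 + 1
18 = 18 * 1 + 0
GCD(343, 361) = 1

Yes, coprime (GCD = 1)


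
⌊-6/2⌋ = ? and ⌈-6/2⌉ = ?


-6/2 = -3.0000
floor = -3
ceil = -3

floor = -3, ceil = -3


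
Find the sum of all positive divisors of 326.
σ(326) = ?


Divisors of 326: 1, 2, 163, 326
Sum = 1 + 2 + 163 + 326 = 492

σ(326) = 492


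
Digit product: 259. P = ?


2 × 5 × 9 = 90


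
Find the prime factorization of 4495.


4495 / 5 = 899
899 / 29 = 31
31 / 31 = 1
4495 = 5 × 29 × 31


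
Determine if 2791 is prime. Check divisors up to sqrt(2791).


Check divisors up to sqrt(2791) = 52.8299
No divisors found.
2791 is prime.

Yes, 2791 is prime


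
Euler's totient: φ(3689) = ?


3689 = 7 × 17 × 31
Prime factors: 7, 17, 31
φ(3689) = 3689 × (1-1/7) × (1-1/17) × (1-1/31)
= 3689 × 6/7 × 16/17 × 30/31 = 2880

φ(3689) = 2880


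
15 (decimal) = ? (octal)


15 (base 10) = 15 (decimal)
15 (decimal) = 17 (base 8)


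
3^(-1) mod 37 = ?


Use the extended Euclidean algorithm on (37, 3); each row r = 37*s + 3*t:
r=37, s=1, t=0
r=3, s=0, t=1
q=12: r=1, s=1, t=-12   [37*(1) + 3*(-12) = 1]
q=3: r=0, s=-3, t=37   [37*(-3) + 3*(37) = 0]
GCD = 1 with t = -12, so 3*(-12) ≡ 1 (mod 37)
Inverse = -12 mod 37 = 25
Check: 3 * 25 = 75 ≡ 1 (mod 37)

3^(-1) ≡ 25 (mod 37)


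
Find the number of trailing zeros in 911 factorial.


floor(911/5) = 182
floor(911/25) = 36
floor(911/125) = 7
floor(911/625) = 1
Total = 226

226 trailing zeros


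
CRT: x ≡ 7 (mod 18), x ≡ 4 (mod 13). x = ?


M = 18*13 = 234
M1 = M/18 = 13, M2 = M/13 = 18
M1^(-1) mod 18 = 7, M2^(-1) mod 13 = 8
x = 7*13*7 + 4*18*8 = 1213
1213 mod 234 = 43
Check: 43 mod 18 = 7 ✓, 43 mod 13 = 4 ✓

x ≡ 43 (mod 234)


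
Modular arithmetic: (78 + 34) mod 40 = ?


78 + 34 = 112
112 mod 40 = 32


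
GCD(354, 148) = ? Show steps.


354 = 2 * 148 + 58
148 = 2 * 58 + 32
58 = 1 * 32 + 26
32 = 1 * 26 + 6
26 = 4 * 6 + 2
6 = 3 * 2 + 0
GCD = 2


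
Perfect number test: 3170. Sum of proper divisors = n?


Proper divisors of 3170: 1, 2, 5, 10, 317, 634, 1585
Sum = 1 + 2 + 5 + 10 + 317 + 634 + 1585 = 2554

No, 3170 is not perfect (2554 ≠ 3170)


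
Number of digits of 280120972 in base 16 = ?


280120972 in base 16 = 10B24E8C
Number of digits = 8

8 digits (base 16)


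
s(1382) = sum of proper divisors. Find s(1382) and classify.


Proper divisors: 1, 2, 691
Sum = 1 + 2 + 691 = 694
694 < 1382 → deficient

s(1382) = 694 (deficient)


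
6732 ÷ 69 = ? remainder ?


6732 = 69 * 97 + 39
Check: 6693 + 39 = 6732

q = 97, r = 39


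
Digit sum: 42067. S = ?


4 + 2 + 0 + 6 + 7 = 19


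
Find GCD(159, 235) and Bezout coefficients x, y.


Tabular extended Euclidean (each row: r = 159*s + 235*t):
r=159, s=1, t=0
r=235, s=0, t=1
q=0: r=159, s=1, t=0   [159*(1) + 235*(0) = 159]
q=1: r=76, s=-1, t=1   [159*(-1) + 235*(1) = 76]
q=2: r=7, s=3, t=-2   [159*(3) + 235*(-2) = 7]
q=10: r=6, s=-31, t=21   [159*(-31) + 235*(21) = 6]
q=1: r=1, s=34, t=-23   [159*(34) + 235*(-23) = 1]
q=6: r=0, s=-235, t=159   [159*(-235) + 235*(159) = 0]
GCD = 1; from the row with r=1: x=34, y=-23
Check: 159*(34) + 235*(-23) = 5406 - 5405 = 1

GCD = 1, x = 34, y = -23


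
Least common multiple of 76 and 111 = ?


GCD(76, 111) = 1
LCM = 76*111/1 = 8436/1 = 8436

LCM = 8436


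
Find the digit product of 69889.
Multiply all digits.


6 × 9 × 8 × 8 × 9 = 31104


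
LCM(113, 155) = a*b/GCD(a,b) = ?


GCD(113, 155) = 1
LCM = 113*155/1 = 17515/1 = 17515

LCM = 17515


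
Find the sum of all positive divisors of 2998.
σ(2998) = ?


Divisors of 2998: 1, 2, 1499, 2998
Sum = 1 + 2 + 1499 + 2998 = 4500

σ(2998) = 4500


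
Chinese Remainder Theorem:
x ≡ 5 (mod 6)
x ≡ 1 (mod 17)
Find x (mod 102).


M = 6*17 = 102
M1 = M/6 = 17, M2 = M/17 = 6
M1^(-1) mod 6 = 5, M2^(-1) mod 17 = 3
x = 5*17*5 + 1*6*3 = 443
443 mod 102 = 35
Check: 35 mod 6 = 5 ✓, 35 mod 17 = 1 ✓

x ≡ 35 (mod 102)


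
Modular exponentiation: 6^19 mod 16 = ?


6^1 mod 16 = 6
6^2 mod 16 = 4
6^3 mod 16 = 8
6^4 mod 16 = 0
6^5 mod 16 = 0
6^6 mod 16 = 0
6^7 mod 16 = 0
6^8 mod 16 = 0
6^9 mod 16 = 0
6^10 mod 16 = 0
6^11 mod 16 = 0
6^12 mod 16 = 0
6^13 mod 16 = 0
6^14 mod 16 = 0
6^15 mod 16 = 0
6^16 mod 16 = 0
6^17 mod 16 = 0
6^18 mod 16 = 0
6^19 mod 16 = 0


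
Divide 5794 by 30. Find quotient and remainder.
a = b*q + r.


5794 = 30 * 193 + 4
Check: 5790 + 4 = 5794

q = 193, r = 4


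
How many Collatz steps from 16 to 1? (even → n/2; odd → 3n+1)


16 → 8 → 4 → 2 → 1
Total steps = 4

4 steps


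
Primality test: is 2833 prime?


Check divisors up to sqrt(2833) = 53.2259
No divisors found.
2833 is prime.

Yes, 2833 is prime


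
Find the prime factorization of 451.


451 / 11 = 41
41 / 41 = 1
451 = 11 × 41


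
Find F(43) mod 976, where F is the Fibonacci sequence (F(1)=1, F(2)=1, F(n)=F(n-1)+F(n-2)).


F(k) mod 976 for k=1..43:
1, 1, 2, 3, 5, 8, 13, 21, 34, 55, 89, 144, 233, 377, 610, 11, 621, 632, 277, 909, 210, 143, 353, 496, 849, 369, 242, 611, 853, 488, 365, 853, 242, 119, 361, 480, 841, 345, 210, 555, 765, 344, 133
F(43) mod 976 = 133


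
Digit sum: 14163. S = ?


1 + 4 + 1 + 6 + 3 = 15


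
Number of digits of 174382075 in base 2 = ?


174382075 in base 2 = 1010011001001101101111111011
Number of digits = 28

28 digits (base 2)


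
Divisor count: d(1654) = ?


1654 = 2^1 × 827^1
d(1654) = (1+1) × (1+1) = 4

4 divisors


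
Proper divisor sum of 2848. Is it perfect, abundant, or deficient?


Proper divisors: 1, 2, 4, 8, 16, 32, 89, 178, 356, 712, 1424
Sum = 1 + 2 + 4 + 8 + 16 + 32 + 89 + 178 + 356 + 712 + 1424 = 2822
2822 < 2848 → deficient

s(2848) = 2822 (deficient)


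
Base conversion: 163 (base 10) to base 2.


163 (base 10) = 163 (decimal)
163 (decimal) = 10100011 (base 2)


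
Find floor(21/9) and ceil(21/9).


21/9 = 2.3333
floor = 2
ceil = 3

floor = 2, ceil = 3


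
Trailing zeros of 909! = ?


floor(909/5) = 181
floor(909/25) = 36
floor(909/125) = 7
floor(909/625) = 1
Total = 225

225 trailing zeros


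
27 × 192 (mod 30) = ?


27 × 192 = 5184
5184 mod 30 = 24


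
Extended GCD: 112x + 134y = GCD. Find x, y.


Tabular extended Euclidean (each row: r = 112*s + 134*t):
r=112, s=1, t=0
r=134, s=0, t=1
q=0: r=112, s=1, t=0   [112*(1) + 134*(0) = 112]
q=1: r=22, s=-1, t=1   [112*(-1) + 134*(1) = 22]
q=5: r=2, s=6, t=-5   [112*(6) + 134*(-5) = 2]
q=11: r=0, s=-67, t=56   [112*(-67) + 134*(56) = 0]
GCD = 2; from the row with r=2: x=6, y=-5
Check: 112*(6) + 134*(-5) = 672 - 670 = 2

GCD = 2, x = 6, y = -5


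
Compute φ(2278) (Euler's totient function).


2278 = 2 × 17 × 67
Prime factors: 2, 17, 67
φ(2278) = 2278 × (1-1/2) × (1-1/17) × (1-1/67)
= 2278 × 1/2 × 16/17 × 66/67 = 1056

φ(2278) = 1056


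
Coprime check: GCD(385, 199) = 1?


Euclidean algorithm:
385 = 1 * 199 + 186
199 = 1 * 186 + 13
186 = 14 * 13 + 4
13 = 3 * 4 + 1
4 = 4 * 1 + 0
GCD(385, 199) = 1

Yes, coprime (GCD = 1)


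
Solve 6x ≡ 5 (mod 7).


GCD(6, 7) = 1, unique solution
a^(-1) mod 7 = 6
x = 6 * 5 mod 7 = 2

x ≡ 2 (mod 7)


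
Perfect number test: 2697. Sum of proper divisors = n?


Proper divisors of 2697: 1, 3, 29, 31, 87, 93, 899
Sum = 1 + 3 + 29 + 31 + 87 + 93 + 899 = 1143

No, 2697 is not perfect (1143 ≠ 2697)


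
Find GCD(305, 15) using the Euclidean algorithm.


305 = 20 * 15 + 5
15 = 3 * 5 + 0
GCD = 5


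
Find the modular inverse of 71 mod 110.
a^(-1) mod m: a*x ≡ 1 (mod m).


Use the extended Euclidean algorithm on (110, 71); each row r = 110*s + 71*t:
r=110, s=1, t=0
r=71, s=0, t=1
q=1: r=39, s=1, t=-1   [110*(1) + 71*(-1) = 39]
q=1: r=32, s=-1, t=2   [110*(-1) + 71*(2) = 32]
q=1: r=7, s=2, t=-3   [110*(2) + 71*(-3) = 7]
q=4: r=4, s=-9, t=14   [110*(-9) + 71*(14) = 4]
q=1: r=3, s=11, t=-17   [110*(11) + 71*(-17) = 3]
q=1: r=1, s=-20, t=31   [110*(-20) + 71*(31) = 1]
q=3: r=0, s=71, t=-110   [110*(71) + 71*(-110) = 0]
GCD = 1 with t = 31, so 71*(31) ≡ 1 (mod 110)
Inverse = 31 mod 110 = 31
Check: 71 * 31 = 2201 ≡ 1 (mod 110)

71^(-1) ≡ 31 (mod 110)


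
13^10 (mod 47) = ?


13^1 mod 47 = 13
13^2 mod 47 = 28
13^3 mod 47 = 35
13^4 mod 47 = 32
13^5 mod 47 = 40
13^6 mod 47 = 3
13^7 mod 47 = 39
13^8 mod 47 = 37
13^9 mod 47 = 11
13^10 mod 47 = 2


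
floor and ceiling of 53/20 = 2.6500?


53/20 = 2.6500
floor = 2
ceil = 3

floor = 2, ceil = 3


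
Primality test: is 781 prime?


781 / 11 = 71 (exact division)
781 is NOT prime.

No, 781 is not prime


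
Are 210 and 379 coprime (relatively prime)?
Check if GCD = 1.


Euclidean algorithm:
379 = 1 * 210 + 169
210 = 1 * 169 + 41
169 = 4 * 41 + 5
41 = 8 * 5 + 1
5 = 5 * 1 + 0
GCD(210, 379) = 1

Yes, coprime (GCD = 1)


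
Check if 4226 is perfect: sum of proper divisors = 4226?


Proper divisors of 4226: 1, 2, 2113
Sum = 1 + 2 + 2113 = 2116

No, 4226 is not perfect (2116 ≠ 4226)


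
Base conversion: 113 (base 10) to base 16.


113 (base 10) = 113 (decimal)
113 (decimal) = 71 (base 16)


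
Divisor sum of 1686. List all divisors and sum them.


Divisors of 1686: 1, 2, 3, 6, 281, 562, 843, 1686
Sum = 1 + 2 + 3 + 6 + 281 + 562 + 843 + 1686 = 3384

σ(1686) = 3384


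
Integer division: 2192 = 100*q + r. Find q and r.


2192 = 100 * 21 + 92
Check: 2100 + 92 = 2192

q = 21, r = 92


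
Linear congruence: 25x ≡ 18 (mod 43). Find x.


GCD(25, 43) = 1, unique solution
a^(-1) mod 43 = 31
x = 31 * 18 mod 43 = 42

x ≡ 42 (mod 43)


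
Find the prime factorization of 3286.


3286 / 2 = 1643
1643 / 31 = 53
53 / 53 = 1
3286 = 2 × 31 × 53


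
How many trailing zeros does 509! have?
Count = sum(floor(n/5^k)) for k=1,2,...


floor(509/5) = 101
floor(509/25) = 20
floor(509/125) = 4
Total = 125

125 trailing zeros


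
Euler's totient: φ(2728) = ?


2728 = 2^3 × 11 × 31
Prime factors: 2, 11, 31
φ(2728) = 2728 × (1-1/2) × (1-1/11) × (1-1/31)
= 2728 × 1/2 × 10/11 × 30/31 = 1200

φ(2728) = 1200


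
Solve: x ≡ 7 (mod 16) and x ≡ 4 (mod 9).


M = 16*9 = 144
M1 = M/16 = 9, M2 = M/9 = 16
M1^(-1) mod 16 = 9, M2^(-1) mod 9 = 4
x = 7*9*9 + 4*16*4 = 823
823 mod 144 = 103
Check: 103 mod 16 = 7 ✓, 103 mod 9 = 4 ✓

x ≡ 103 (mod 144)


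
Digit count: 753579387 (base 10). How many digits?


753579387 has 9 digits in base 10
floor(log10(753579387)) + 1 = floor(8.8771) + 1 = 9

9 digits (base 10)


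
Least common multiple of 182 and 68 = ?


GCD(182, 68) = 2
LCM = 182*68/2 = 12376/2 = 6188

LCM = 6188


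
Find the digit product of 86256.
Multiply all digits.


8 × 6 × 2 × 5 × 6 = 2880


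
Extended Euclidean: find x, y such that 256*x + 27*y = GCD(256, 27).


Tabular extended Euclidean (each row: r = 256*s + 27*t):
r=256, s=1, t=0
r=27, s=0, t=1
q=9: r=13, s=1, t=-9   [256*(1) + 27*(-9) = 13]
q=2: r=1, s=-2, t=19   [256*(-2) + 27*(19) = 1]
q=13: r=0, s=27, t=-256   [256*(27) + 27*(-256) = 0]
GCD = 1; from the row with r=1: x=-2, y=19
Check: 256*(-2) + 27*(19) = -512 + 513 = 1

GCD = 1, x = -2, y = 19


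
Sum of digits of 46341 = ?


4 + 6 + 3 + 4 + 1 = 18


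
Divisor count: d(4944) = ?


4944 = 2^4 × 3^1 × 103^1
d(4944) = (4+1) × (1+1) × (1+1) = 20

20 divisors


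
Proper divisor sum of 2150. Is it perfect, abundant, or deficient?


Proper divisors: 1, 2, 5, 10, 25, 43, 50, 86, 215, 430, 1075
Sum = 1 + 2 + 5 + 10 + 25 + 43 + 50 + 86 + 215 + 430 + 1075 = 1942
1942 < 2150 → deficient

s(2150) = 1942 (deficient)


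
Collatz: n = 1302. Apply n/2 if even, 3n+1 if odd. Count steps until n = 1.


1302 → 651 → 1954 → 977 → 2932 → 1466 → 733 → 2200 → 1100 → 550 → 275 → 826 → 413 → 1240 → 620 → 310 → 155 → 466 → 233 → 700 → 350 → 175 → 526 → 263 → 790 → 395 → 1186 → 593 → 1780 → 890 → 445 → 1336 → 668 → 334 → 167 → 502 → 251 → 754 → 377 → 1132 → 566 → 283 → 850 → 425 → 1276 → 638 → 319 → 958 → 479 → 1438 → 719 → 2158 → 1079 → 3238 → 1619 → 4858 → 2429 → 7288 → 3644 → 1822 → 911 → 2734 → 1367 → 4102 → 2051 → 6154 → 3077 → 9232 → 4616 → 2308 → 1154 → 577 → 1732 → 866 → 433 → 1300 → 650 → 325 → 976 → 488 → 244 → 122 → 61 → 184 → 92 → 46 → 23 → 70 → 35 → 106 → 53 → 160 → 80 → 40 → 20 → 10 → 5 → 16 → 8 → 4 → 2 → 1
Total steps = 101

101 steps


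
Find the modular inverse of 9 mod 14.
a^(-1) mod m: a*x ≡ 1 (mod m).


Use the extended Euclidean algorithm on (14, 9); each row r = 14*s + 9*t:
r=14, s=1, t=0
r=9, s=0, t=1
q=1: r=5, s=1, t=-1   [14*(1) + 9*(-1) = 5]
q=1: r=4, s=-1, t=2   [14*(-1) + 9*(2) = 4]
q=1: r=1, s=2, t=-3   [14*(2) + 9*(-3) = 1]
q=4: r=0, s=-9, t=14   [14*(-9) + 9*(14) = 0]
GCD = 1 with t = -3, so 9*(-3) ≡ 1 (mod 14)
Inverse = -3 mod 14 = 11
Check: 9 * 11 = 99 ≡ 1 (mod 14)

9^(-1) ≡ 11 (mod 14)


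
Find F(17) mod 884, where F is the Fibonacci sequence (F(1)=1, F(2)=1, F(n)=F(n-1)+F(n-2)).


F(k) mod 884 for k=1..17:
1, 1, 2, 3, 5, 8, 13, 21, 34, 55, 89, 144, 233, 377, 610, 103, 713
F(17) mod 884 = 713


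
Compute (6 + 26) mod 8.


6 + 26 = 32
32 mod 8 = 0


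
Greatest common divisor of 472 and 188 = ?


472 = 2 * 188 + 96
188 = 1 * 96 + 92
96 = 1 * 92 + 4
92 = 23 * 4 + 0
GCD = 4


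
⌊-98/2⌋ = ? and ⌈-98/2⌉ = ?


-98/2 = -49.0000
floor = -49
ceil = -49

floor = -49, ceil = -49


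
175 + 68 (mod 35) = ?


175 + 68 = 243
243 mod 35 = 33


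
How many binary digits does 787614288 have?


787614288 in base 2 = 101110111100100000101001010000
Number of digits = 30

30 digits (base 2)


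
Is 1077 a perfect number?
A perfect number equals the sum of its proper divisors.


Proper divisors of 1077: 1, 3, 359
Sum = 1 + 3 + 359 = 363

No, 1077 is not perfect (363 ≠ 1077)


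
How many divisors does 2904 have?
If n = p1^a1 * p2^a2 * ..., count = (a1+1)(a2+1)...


2904 = 2^3 × 3^1 × 11^2
d(2904) = (3+1) × (1+1) × (2+1) = 24

24 divisors


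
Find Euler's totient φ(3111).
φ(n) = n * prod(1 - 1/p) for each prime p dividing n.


3111 = 3 × 17 × 61
Prime factors: 3, 17, 61
φ(3111) = 3111 × (1-1/3) × (1-1/17) × (1-1/61)
= 3111 × 2/3 × 16/17 × 60/61 = 1920

φ(3111) = 1920


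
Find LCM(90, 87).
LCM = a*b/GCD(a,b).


GCD(90, 87) = 3
LCM = 90*87/3 = 7830/3 = 2610

LCM = 2610


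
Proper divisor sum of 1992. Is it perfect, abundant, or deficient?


Proper divisors: 1, 2, 3, 4, 6, 8, 12, 24, 83, 166, 249, 332, 498, 664, 996
Sum = 1 + 2 + 3 + 4 + 6 + 8 + 12 + 24 + 83 + 166 + 249 + 332 + 498 + 664 + 996 = 3048
3048 > 1992 → abundant

s(1992) = 3048 (abundant)


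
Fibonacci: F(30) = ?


Sequence: 1, 1, 2, 3, 5, 8, 13, 21, 34, 55, 89, 144, 233, 377, 610, 987, 1597, 2584, 4181, 6765, 10946, 17711, 28657, 46368, 75025, 121393, 196418, 317811, 514229, 832040
F(30) = 832040


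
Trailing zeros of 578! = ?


floor(578/5) = 115
floor(578/25) = 23
floor(578/125) = 4
Total = 142

142 trailing zeros


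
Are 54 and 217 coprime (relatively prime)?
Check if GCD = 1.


Euclidean algorithm:
217 = 4 * 54 + 1
54 = 54 * 1 + 0
GCD(54, 217) = 1

Yes, coprime (GCD = 1)


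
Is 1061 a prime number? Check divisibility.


Check divisors up to sqrt(1061) = 32.5730
No divisors found.
1061 is prime.

Yes, 1061 is prime


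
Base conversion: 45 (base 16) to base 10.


45 (base 16) = 69 (decimal)
69 (decimal) = 69 (base 10)


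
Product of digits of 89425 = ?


8 × 9 × 4 × 2 × 5 = 2880


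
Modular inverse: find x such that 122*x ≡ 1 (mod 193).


Use the extended Euclidean algorithm on (193, 122); each row r = 193*s + 122*t:
r=193, s=1, t=0
r=122, s=0, t=1
q=1: r=71, s=1, t=-1   [193*(1) + 122*(-1) = 71]
q=1: r=51, s=-1, t=2   [193*(-1) + 122*(2) = 51]
q=1: r=20, s=2, t=-3   [193*(2) + 122*(-3) = 20]
q=2: r=11, s=-5, t=8   [193*(-5) + 122*(8) = 11]
q=1: r=9, s=7, t=-11   [193*(7) + 122*(-11) = 9]
q=1: r=2, s=-12, t=19   [193*(-12) + 122*(19) = 2]
q=4: r=1, s=55, t=-87   [193*(55) + 122*(-87) = 1]
q=2: r=0, s=-122, t=193   [193*(-122) + 122*(193) = 0]
GCD = 1 with t = -87, so 122*(-87) ≡ 1 (mod 193)
Inverse = -87 mod 193 = 106
Check: 122 * 106 = 12932 ≡ 1 (mod 193)

122^(-1) ≡ 106 (mod 193)


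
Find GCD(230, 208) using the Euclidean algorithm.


230 = 1 * 208 + 22
208 = 9 * 22 + 10
22 = 2 * 10 + 2
10 = 5 * 2 + 0
GCD = 2


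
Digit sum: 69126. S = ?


6 + 9 + 1 + 2 + 6 = 24


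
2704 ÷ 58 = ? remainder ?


2704 = 58 * 46 + 36
Check: 2668 + 36 = 2704

q = 46, r = 36


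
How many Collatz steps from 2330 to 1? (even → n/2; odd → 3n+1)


2330 → 1165 → 3496 → 1748 → 874 → 437 → 1312 → 656 → 328 → 164 → 82 → 41 → 124 → 62 → 31 → 94 → 47 → 142 → 71 → 214 → 107 → 322 → 161 → 484 → 242 → 121 → 364 → 182 → 91 → 274 → 137 → 412 → 206 → 103 → 310 → 155 → 466 → 233 → 700 → 350 → 175 → 526 → 263 → 790 → 395 → 1186 → 593 → 1780 → 890 → 445 → 1336 → 668 → 334 → 167 → 502 → 251 → 754 → 377 → 1132 → 566 → 283 → 850 → 425 → 1276 → 638 → 319 → 958 → 479 → 1438 → 719 → 2158 → 1079 → 3238 → 1619 → 4858 → 2429 → 7288 → 3644 → 1822 → 911 → 2734 → 1367 → 4102 → 2051 → 6154 → 3077 → 9232 → 4616 → 2308 → 1154 → 577 → 1732 → 866 → 433 → 1300 → 650 → 325 → 976 → 488 → 244 → 122 → 61 → 184 → 92 → 46 → 23 → 70 → 35 → 106 → 53 → 160 → 80 → 40 → 20 → 10 → 5 → 16 → 8 → 4 → 2 → 1
Total steps = 120

120 steps


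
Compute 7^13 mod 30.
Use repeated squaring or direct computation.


7^1 mod 30 = 7
7^2 mod 30 = 19
7^3 mod 30 = 13
7^4 mod 30 = 1
7^5 mod 30 = 7
7^6 mod 30 = 19
7^7 mod 30 = 13
7^8 mod 30 = 1
7^9 mod 30 = 7
7^10 mod 30 = 19
7^11 mod 30 = 13
7^12 mod 30 = 1
7^13 mod 30 = 7


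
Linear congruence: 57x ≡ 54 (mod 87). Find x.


GCD(57, 87) = 3 divides 54
Divide: 19x ≡ 18 (mod 29)
x ≡ 4 (mod 29)


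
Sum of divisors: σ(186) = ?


Divisors of 186: 1, 2, 3, 6, 31, 62, 93, 186
Sum = 1 + 2 + 3 + 6 + 31 + 62 + 93 + 186 = 384

σ(186) = 384


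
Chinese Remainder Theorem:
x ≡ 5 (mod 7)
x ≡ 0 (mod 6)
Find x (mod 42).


M = 7*6 = 42
M1 = M/7 = 6, M2 = M/6 = 7
M1^(-1) mod 7 = 6, M2^(-1) mod 6 = 1
x = 5*6*6 + 0*7*1 = 180
180 mod 42 = 12
Check: 12 mod 7 = 5 ✓, 12 mod 6 = 0 ✓

x ≡ 12 (mod 42)


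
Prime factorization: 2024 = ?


2024 / 2 = 1012
1012 / 2 = 506
506 / 2 = 253
253 / 11 = 23
23 / 23 = 1
2024 = 2^3 × 11 × 23


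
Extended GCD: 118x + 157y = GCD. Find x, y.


Tabular extended Euclidean (each row: r = 118*s + 157*t):
r=118, s=1, t=0
r=157, s=0, t=1
q=0: r=118, s=1, t=0   [118*(1) + 157*(0) = 118]
q=1: r=39, s=-1, t=1   [118*(-1) + 157*(1) = 39]
q=3: r=1, s=4, t=-3   [118*(4) + 157*(-3) = 1]
q=39: r=0, s=-157, t=118   [118*(-157) + 157*(118) = 0]
GCD = 1; from the row with r=1: x=4, y=-3
Check: 118*(4) + 157*(-3) = 472 - 471 = 1

GCD = 1, x = 4, y = -3


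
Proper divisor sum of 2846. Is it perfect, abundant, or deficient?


Proper divisors: 1, 2, 1423
Sum = 1 + 2 + 1423 = 1426
1426 < 2846 → deficient

s(2846) = 1426 (deficient)


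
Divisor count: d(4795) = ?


4795 = 5^1 × 7^1 × 137^1
d(4795) = (1+1) × (1+1) × (1+1) = 8

8 divisors


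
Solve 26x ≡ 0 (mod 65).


GCD(26, 65) = 13 divides 0
Divide: 2x ≡ 0 (mod 5)
x ≡ 0 (mod 5)


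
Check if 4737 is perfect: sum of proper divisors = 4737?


Proper divisors of 4737: 1, 3, 1579
Sum = 1 + 3 + 1579 = 1583

No, 4737 is not perfect (1583 ≠ 4737)


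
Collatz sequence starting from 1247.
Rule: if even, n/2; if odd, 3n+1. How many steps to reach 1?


1247 → 3742 → 1871 → 5614 → 2807 → 8422 → 4211 → 12634 → 6317 → 18952 → 9476 → 4738 → 2369 → 7108 → 3554 → 1777 → 5332 → 2666 → 1333 → 4000 → 2000 → 1000 → 500 → 250 → 125 → 376 → 188 → 94 → 47 → 142 → 71 → 214 → 107 → 322 → 161 → 484 → 242 → 121 → 364 → 182 → 91 → 274 → 137 → 412 → 206 → 103 → 310 → 155 → 466 → 233 → 700 → 350 → 175 → 526 → 263 → 790 → 395 → 1186 → 593 → 1780 → 890 → 445 → 1336 → 668 → 334 → 167 → 502 → 251 → 754 → 377 → 1132 → 566 → 283 → 850 → 425 → 1276 → 638 → 319 → 958 → 479 → 1438 → 719 → 2158 → 1079 → 3238 → 1619 → 4858 → 2429 → 7288 → 3644 → 1822 → 911 → 2734 → 1367 → 4102 → 2051 → 6154 → 3077 → 9232 → 4616 → 2308 → 1154 → 577 → 1732 → 866 → 433 → 1300 → 650 → 325 → 976 → 488 → 244 → 122 → 61 → 184 → 92 → 46 → 23 → 70 → 35 → 106 → 53 → 160 → 80 → 40 → 20 → 10 → 5 → 16 → 8 → 4 → 2 → 1
Total steps = 132

132 steps


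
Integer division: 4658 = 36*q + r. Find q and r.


4658 = 36 * 129 + 14
Check: 4644 + 14 = 4658

q = 129, r = 14


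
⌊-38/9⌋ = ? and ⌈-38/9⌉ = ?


-38/9 = -4.2222
floor = -5
ceil = -4

floor = -5, ceil = -4


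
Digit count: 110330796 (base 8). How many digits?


110330796 in base 8 = 644701654
Number of digits = 9

9 digits (base 8)


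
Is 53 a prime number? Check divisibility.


Check divisors up to sqrt(53) = 7.2801
No divisors found.
53 is prime.

Yes, 53 is prime


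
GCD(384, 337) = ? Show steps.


384 = 1 * 337 + 47
337 = 7 * 47 + 8
47 = 5 * 8 + 7
8 = 1 * 7 + 1
7 = 7 * 1 + 0
GCD = 1


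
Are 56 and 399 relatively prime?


Euclidean algorithm:
399 = 7 * 56 + 7
56 = 8 * 7 + 0
GCD(56, 399) = 7

No, not coprime (GCD = 7)


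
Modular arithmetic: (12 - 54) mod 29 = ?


12 - 54 = -42
-42 mod 29 = 16


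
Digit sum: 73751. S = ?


7 + 3 + 7 + 5 + 1 = 23


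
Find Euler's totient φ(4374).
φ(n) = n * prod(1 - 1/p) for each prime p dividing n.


4374 = 2 × 3^7
Prime factors: 2, 3
φ(4374) = 4374 × (1-1/2) × (1-1/3)
= 4374 × 1/2 × 2/3 = 1458

φ(4374) = 1458


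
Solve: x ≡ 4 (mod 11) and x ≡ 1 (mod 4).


M = 11*4 = 44
M1 = M/11 = 4, M2 = M/4 = 11
M1^(-1) mod 11 = 3, M2^(-1) mod 4 = 3
x = 4*4*3 + 1*11*3 = 81
81 mod 44 = 37
Check: 37 mod 11 = 4 ✓, 37 mod 4 = 1 ✓

x ≡ 37 (mod 44)


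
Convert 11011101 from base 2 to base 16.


11011101 (base 2) = 221 (decimal)
221 (decimal) = DD (base 16)


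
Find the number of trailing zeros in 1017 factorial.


floor(1017/5) = 203
floor(1017/25) = 40
floor(1017/125) = 8
floor(1017/625) = 1
Total = 252

252 trailing zeros


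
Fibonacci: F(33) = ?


Sequence: 1, 1, 2, 3, 5, 8, 13, 21, 34, 55, 89, 144, 233, 377, 610, 987, 1597, 2584, 4181, 6765, 10946, 17711, 28657, 46368, 75025, 121393, 196418, 317811, 514229, 832040, 1346269, 2178309, 3524578
F(33) = 3524578


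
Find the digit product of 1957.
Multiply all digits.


1 × 9 × 5 × 7 = 315


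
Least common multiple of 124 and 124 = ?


GCD(124, 124) = 124
LCM = 124*124/124 = 15376/124 = 124

LCM = 124


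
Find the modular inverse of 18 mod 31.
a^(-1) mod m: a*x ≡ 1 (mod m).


Use the extended Euclidean algorithm on (31, 18); each row r = 31*s + 18*t:
r=31, s=1, t=0
r=18, s=0, t=1
q=1: r=13, s=1, t=-1   [31*(1) + 18*(-1) = 13]
q=1: r=5, s=-1, t=2   [31*(-1) + 18*(2) = 5]
q=2: r=3, s=3, t=-5   [31*(3) + 18*(-5) = 3]
q=1: r=2, s=-4, t=7   [31*(-4) + 18*(7) = 2]
q=1: r=1, s=7, t=-12   [31*(7) + 18*(-12) = 1]
q=2: r=0, s=-18, t=31   [31*(-18) + 18*(31) = 0]
GCD = 1 with t = -12, so 18*(-12) ≡ 1 (mod 31)
Inverse = -12 mod 31 = 19
Check: 18 * 19 = 342 ≡ 1 (mod 31)

18^(-1) ≡ 19 (mod 31)


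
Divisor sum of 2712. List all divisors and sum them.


Divisors of 2712: 1, 2, 3, 4, 6, 8, 12, 24, 113, 226, 339, 452, 678, 904, 1356, 2712
Sum = 1 + 2 + 3 + 4 + 6 + 8 + 12 + 24 + 113 + 226 + 339 + 452 + 678 + 904 + 1356 + 2712 = 6840

σ(2712) = 6840


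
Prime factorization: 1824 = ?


1824 / 2 = 912
912 / 2 = 456
456 / 2 = 228
228 / 2 = 114
114 / 2 = 57
57 / 3 = 19
19 / 19 = 1
1824 = 2^5 × 3 × 19


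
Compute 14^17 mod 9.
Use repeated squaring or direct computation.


14^1 mod 9 = 5
14^2 mod 9 = 7
14^3 mod 9 = 8
14^4 mod 9 = 4
14^5 mod 9 = 2
14^6 mod 9 = 1
14^7 mod 9 = 5
14^8 mod 9 = 7
14^9 mod 9 = 8
14^10 mod 9 = 4
14^11 mod 9 = 2
14^12 mod 9 = 1
14^13 mod 9 = 5
14^14 mod 9 = 7
14^15 mod 9 = 8
14^16 mod 9 = 4
14^17 mod 9 = 2


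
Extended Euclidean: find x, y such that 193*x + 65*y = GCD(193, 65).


Tabular extended Euclidean (each row: r = 193*s + 65*t):
r=193, s=1, t=0
r=65, s=0, t=1
q=2: r=63, s=1, t=-2   [193*(1) + 65*(-2) = 63]
q=1: r=2, s=-1, t=3   [193*(-1) + 65*(3) = 2]
q=31: r=1, s=32, t=-95   [193*(32) + 65*(-95) = 1]
q=2: r=0, s=-65, t=193   [193*(-65) + 65*(193) = 0]
GCD = 1; from the row with r=1: x=32, y=-95
Check: 193*(32) + 65*(-95) = 6176 - 6175 = 1

GCD = 1, x = 32, y = -95


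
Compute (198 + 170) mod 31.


198 + 170 = 368
368 mod 31 = 27


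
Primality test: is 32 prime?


32 / 2 = 16 (exact division)
32 is NOT prime.

No, 32 is not prime


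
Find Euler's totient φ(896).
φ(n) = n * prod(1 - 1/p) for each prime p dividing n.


896 = 2^7 × 7
Prime factors: 2, 7
φ(896) = 896 × (1-1/2) × (1-1/7)
= 896 × 1/2 × 6/7 = 384

φ(896) = 384


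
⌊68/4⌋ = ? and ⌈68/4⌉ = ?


68/4 = 17.0000
floor = 17
ceil = 17

floor = 17, ceil = 17


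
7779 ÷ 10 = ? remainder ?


7779 = 10 * 777 + 9
Check: 7770 + 9 = 7779

q = 777, r = 9


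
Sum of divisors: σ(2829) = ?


Divisors of 2829: 1, 3, 23, 41, 69, 123, 943, 2829
Sum = 1 + 3 + 23 + 41 + 69 + 123 + 943 + 2829 = 4032

σ(2829) = 4032


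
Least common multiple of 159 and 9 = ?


GCD(159, 9) = 3
LCM = 159*9/3 = 1431/3 = 477

LCM = 477


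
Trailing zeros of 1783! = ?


floor(1783/5) = 356
floor(1783/25) = 71
floor(1783/125) = 14
floor(1783/625) = 2
Total = 443

443 trailing zeros


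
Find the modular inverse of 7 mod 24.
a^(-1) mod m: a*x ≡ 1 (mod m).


Use the extended Euclidean algorithm on (24, 7); each row r = 24*s + 7*t:
r=24, s=1, t=0
r=7, s=0, t=1
q=3: r=3, s=1, t=-3   [24*(1) + 7*(-3) = 3]
q=2: r=1, s=-2, t=7   [24*(-2) + 7*(7) = 1]
q=3: r=0, s=7, t=-24   [24*(7) + 7*(-24) = 0]
GCD = 1 with t = 7, so 7*(7) ≡ 1 (mod 24)
Inverse = 7 mod 24 = 7
Check: 7 * 7 = 49 ≡ 1 (mod 24)

7^(-1) ≡ 7 (mod 24)


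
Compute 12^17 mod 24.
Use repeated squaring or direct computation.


12^1 mod 24 = 12
12^2 mod 24 = 0
12^3 mod 24 = 0
12^4 mod 24 = 0
12^5 mod 24 = 0
12^6 mod 24 = 0
12^7 mod 24 = 0
12^8 mod 24 = 0
12^9 mod 24 = 0
12^10 mod 24 = 0
12^11 mod 24 = 0
12^12 mod 24 = 0
12^13 mod 24 = 0
12^14 mod 24 = 0
12^15 mod 24 = 0
12^16 mod 24 = 0
12^17 mod 24 = 0


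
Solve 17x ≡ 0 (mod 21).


GCD(17, 21) = 1, unique solution
a^(-1) mod 21 = 5
x = 5 * 0 mod 21 = 0

x ≡ 0 (mod 21)


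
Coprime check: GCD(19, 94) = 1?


Euclidean algorithm:
94 = 4 * 19 + 18
19 = 1 * 18 + 1
18 = 18 * 1 + 0
GCD(19, 94) = 1

Yes, coprime (GCD = 1)


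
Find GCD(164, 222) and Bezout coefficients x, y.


Tabular extended Euclidean (each row: r = 164*s + 222*t):
r=164, s=1, t=0
r=222, s=0, t=1
q=0: r=164, s=1, t=0   [164*(1) + 222*(0) = 164]
q=1: r=58, s=-1, t=1   [164*(-1) + 222*(1) = 58]
q=2: r=48, s=3, t=-2   [164*(3) + 222*(-2) = 48]
q=1: r=10, s=-4, t=3   [164*(-4) + 222*(3) = 10]
q=4: r=8, s=19, t=-14   [164*(19) + 222*(-14) = 8]
q=1: r=2, s=-23, t=17   [164*(-23) + 222*(17) = 2]
q=4: r=0, s=111, t=-82   [164*(111) + 222*(-82) = 0]
GCD = 2; from the row with r=2: x=-23, y=17
Check: 164*(-23) + 222*(17) = -3772 + 3774 = 2

GCD = 2, x = -23, y = 17


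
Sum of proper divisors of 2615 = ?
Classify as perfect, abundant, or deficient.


Proper divisors: 1, 5, 523
Sum = 1 + 5 + 523 = 529
529 < 2615 → deficient

s(2615) = 529 (deficient)


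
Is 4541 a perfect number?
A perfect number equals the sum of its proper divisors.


Proper divisors of 4541: 1, 19, 239
Sum = 1 + 19 + 239 = 259

No, 4541 is not perfect (259 ≠ 4541)


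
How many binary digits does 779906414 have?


779906414 in base 2 = 101110011111000110110101101110
Number of digits = 30

30 digits (base 2)


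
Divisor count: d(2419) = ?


2419 = 41^1 × 59^1
d(2419) = (1+1) × (1+1) = 4

4 divisors


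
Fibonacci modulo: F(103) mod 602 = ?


F(k) mod 602 for k=1..103:
1, 1, 2, 3, 5, 8, 13, 21, 34, 55, 89, 144, 233, 377, 8, 385, 393, 176, 569, 143, 110, 253, 363, 14, 377, 391, 166, 557, 121, 76, 197, 273, 470, 141, 9, 150, 159, 309, 468, 175, 41, 216, 257, 473, 128, 601, 127, 126, 253, 379, 30, 409, 439, 246, 83, 329, 412, 139, 551, 88, 37, 125, 162, 287, 449, 134, 583, 115, 96, 211, 307, 518, 223, 139, 362, 501, 261, 160, 421, 581, 400, 379, 177, 556, 131, 85, 216, 301, 517, 216, 131, 347, 478, 223, 99, 322, 421, 141, 562, 101, 61, 162, 223
F(103) mod 602 = 223


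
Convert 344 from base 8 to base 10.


344 (base 8) = 228 (decimal)
228 (decimal) = 228 (base 10)


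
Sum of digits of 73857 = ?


7 + 3 + 8 + 5 + 7 = 30


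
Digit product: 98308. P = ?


9 × 8 × 3 × 0 × 8 = 0


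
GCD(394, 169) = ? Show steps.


394 = 2 * 169 + 56
169 = 3 * 56 + 1
56 = 56 * 1 + 0
GCD = 1


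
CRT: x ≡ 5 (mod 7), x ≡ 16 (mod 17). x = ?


M = 7*17 = 119
M1 = M/7 = 17, M2 = M/17 = 7
M1^(-1) mod 7 = 5, M2^(-1) mod 17 = 5
x = 5*17*5 + 16*7*5 = 985
985 mod 119 = 33
Check: 33 mod 7 = 5 ✓, 33 mod 17 = 16 ✓

x ≡ 33 (mod 119)


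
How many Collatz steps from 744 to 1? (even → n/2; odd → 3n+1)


744 → 372 → 186 → 93 → 280 → 140 → 70 → 35 → 106 → 53 → 160 → 80 → 40 → 20 → 10 → 5 → 16 → 8 → 4 → 2 → 1
Total steps = 20

20 steps


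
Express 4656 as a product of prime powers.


4656 / 2 = 2328
2328 / 2 = 1164
1164 / 2 = 582
582 / 2 = 291
291 / 3 = 97
97 / 97 = 1
4656 = 2^4 × 3 × 97


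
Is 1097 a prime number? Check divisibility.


Check divisors up to sqrt(1097) = 33.1210
No divisors found.
1097 is prime.

Yes, 1097 is prime


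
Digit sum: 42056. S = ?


4 + 2 + 0 + 5 + 6 = 17


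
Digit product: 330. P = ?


3 × 3 × 0 = 0


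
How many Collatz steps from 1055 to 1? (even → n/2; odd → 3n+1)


1055 → 3166 → 1583 → 4750 → 2375 → 7126 → 3563 → 10690 → 5345 → 16036 → 8018 → 4009 → 12028 → 6014 → 3007 → 9022 → 4511 → 13534 → 6767 → 20302 → 10151 → 30454 → 15227 → 45682 → 22841 → 68524 → 34262 → 17131 → 51394 → 25697 → 77092 → 38546 → 19273 → 57820 → 28910 → 14455 → 43366 → 21683 → 65050 → 32525 → 97576 → 48788 → 24394 → 12197 → 36592 → 18296 → 9148 → 4574 → 2287 → 6862 → 3431 → 10294 → 5147 → 15442 → 7721 → 23164 → 11582 → 5791 → 17374 → 8687 → 26062 → 13031 → 39094 → 19547 → 58642 → 29321 → 87964 → 43982 → 21991 → 65974 → 32987 → 98962 → 49481 → 148444 → 74222 → 37111 → 111334 → 55667 → 167002 → 83501 → 250504 → 125252 → 62626 → 31313 → 93940 → 46970 → 23485 → 70456 → 35228 → 17614 → 8807 → 26422 → 13211 → 39634 → 19817 → 59452 → 29726 → 14863 → 44590 → 22295 → 66886 → 33443 → 100330 → 50165 → 150496 → 75248 → 37624 → 18812 → 9406 → 4703 → 14110 → 7055 → 21166 → 10583 → 31750 → 15875 → 47626 → 23813 → 71440 → 35720 → 17860 → 8930 → 4465 → 13396 → 6698 → 3349 → 10048 → 5024 → 2512 → 1256 → 628 → 314 → 157 → 472 → 236 → 118 → 59 → 178 → 89 → 268 → 134 → 67 → 202 → 101 → 304 → 152 → 76 → 38 → 19 → 58 → 29 → 88 → 44 → 22 → 11 → 34 → 17 → 52 → 26 → 13 → 40 → 20 → 10 → 5 → 16 → 8 → 4 → 2 → 1
Total steps = 168

168 steps


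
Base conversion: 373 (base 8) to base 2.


373 (base 8) = 251 (decimal)
251 (decimal) = 11111011 (base 2)


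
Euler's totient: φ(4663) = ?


4663 = 4663
Prime factors: 4663
φ(4663) = 4663 × (1-1/4663)
= 4663 × 4662/4663 = 4662

φ(4663) = 4662


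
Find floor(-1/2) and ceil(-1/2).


-1/2 = -0.5000
floor = -1
ceil = 0

floor = -1, ceil = 0


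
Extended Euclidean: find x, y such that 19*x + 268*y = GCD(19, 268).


Tabular extended Euclidean (each row: r = 19*s + 268*t):
r=19, s=1, t=0
r=268, s=0, t=1
q=0: r=19, s=1, t=0   [19*(1) + 268*(0) = 19]
q=14: r=2, s=-14, t=1   [19*(-14) + 268*(1) = 2]
q=9: r=1, s=127, t=-9   [19*(127) + 268*(-9) = 1]
q=2: r=0, s=-268, t=19   [19*(-268) + 268*(19) = 0]
GCD = 1; from the row with r=1: x=127, y=-9
Check: 19*(127) + 268*(-9) = 2413 - 2412 = 1

GCD = 1, x = 127, y = -9


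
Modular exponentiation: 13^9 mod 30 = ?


13^1 mod 30 = 13
13^2 mod 30 = 19
13^3 mod 30 = 7
13^4 mod 30 = 1
13^5 mod 30 = 13
13^6 mod 30 = 19
13^7 mod 30 = 7
13^8 mod 30 = 1
13^9 mod 30 = 13


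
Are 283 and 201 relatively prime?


Euclidean algorithm:
283 = 1 * 201 + 82
201 = 2 * 82 + 37
82 = 2 * 37 + 8
37 = 4 * 8 + 5
8 = 1 * 5 + 3
5 = 1 * 3 + 2
3 = 1 * 2 + 1
2 = 2 * 1 + 0
GCD(283, 201) = 1

Yes, coprime (GCD = 1)


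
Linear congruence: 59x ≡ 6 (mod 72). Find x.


GCD(59, 72) = 1, unique solution
a^(-1) mod 72 = 11
x = 11 * 6 mod 72 = 66

x ≡ 66 (mod 72)


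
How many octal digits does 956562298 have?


956562298 in base 8 = 7100775572
Number of digits = 10

10 digits (base 8)


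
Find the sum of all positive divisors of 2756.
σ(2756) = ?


Divisors of 2756: 1, 2, 4, 13, 26, 52, 53, 106, 212, 689, 1378, 2756
Sum = 1 + 2 + 4 + 13 + 26 + 52 + 53 + 106 + 212 + 689 + 1378 + 2756 = 5292

σ(2756) = 5292


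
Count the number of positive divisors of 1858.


1858 = 2^1 × 929^1
d(1858) = (1+1) × (1+1) = 4

4 divisors


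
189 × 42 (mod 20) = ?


189 × 42 = 7938
7938 mod 20 = 18


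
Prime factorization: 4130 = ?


4130 / 2 = 2065
2065 / 5 = 413
413 / 7 = 59
59 / 59 = 1
4130 = 2 × 5 × 7 × 59


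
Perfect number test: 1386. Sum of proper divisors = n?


Proper divisors of 1386: 1, 2, 3, 6, 7, 9, 11, 14, 18, 21, 22, 33, 42, 63, 66, 77, 99, 126, 154, 198, 231, 462, 693
Sum = 1 + 2 + 3 + 6 + 7 + 9 + 11 + 14 + 18 + 21 + 22 + 33 + 42 + 63 + 66 + 77 + 99 + 126 + 154 + 198 + 231 + 462 + 693 = 2358

No, 1386 is not perfect (2358 ≠ 1386)


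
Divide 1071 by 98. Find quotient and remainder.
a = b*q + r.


1071 = 98 * 10 + 91
Check: 980 + 91 = 1071

q = 10, r = 91
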